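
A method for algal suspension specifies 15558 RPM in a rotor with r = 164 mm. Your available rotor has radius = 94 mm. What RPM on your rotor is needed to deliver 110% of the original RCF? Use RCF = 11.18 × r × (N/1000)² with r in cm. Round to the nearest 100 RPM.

Original rotor: r = 164 mm = 16.4 cm
RCF_original = 11.18 × 16.4 × (15.558)² = 11.18 × 16.4 × 242.051364 ≈ 44,380.6 × g
Target RCF = 1.1 × 44,380.6 ≈ 48,818.7 × g
Your rotor: r = 94 mm = 9.4 cm
48,818.7 = 11.18 × 9.4 × (N/1000)²
(N/1000)² = 48,818.7 / 105.092 = 464.533
N = 1000 × √464.533 ≈ 21,553.0

≈ 21600 RPM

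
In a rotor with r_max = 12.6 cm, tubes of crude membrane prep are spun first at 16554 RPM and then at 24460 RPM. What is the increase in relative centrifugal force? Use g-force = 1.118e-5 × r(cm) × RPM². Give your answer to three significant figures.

≈ 45700 g

RCF₁ = 1.118 × 10⁻⁵ × 12.6 × (16554)² = 1.118 × 10⁻⁵ × 12.6 × 274,034,916 ≈ 38,602.8 × g
RCF₂ = 1.118 × 10⁻⁵ × 12.6 × (24460)² = 1.118 × 10⁻⁵ × 12.6 × 598,291,600 ≈ 84,280.1 × g
Increase = 84,280.1 − 38,602.8 = 45,677.3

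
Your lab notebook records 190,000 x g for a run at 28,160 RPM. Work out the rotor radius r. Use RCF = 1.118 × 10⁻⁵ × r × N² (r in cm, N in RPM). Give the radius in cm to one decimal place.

r ≈ 21.4 cm

RCF = 1.118 × 10⁻⁵ × r × N²
190000 = 1.118 × 10⁻⁵ × r × (28160)²
r = 190000 / (1.118 × 10⁻⁵ × 792,985,600) = 190000 / 8865.579 ≈ 21.431 cm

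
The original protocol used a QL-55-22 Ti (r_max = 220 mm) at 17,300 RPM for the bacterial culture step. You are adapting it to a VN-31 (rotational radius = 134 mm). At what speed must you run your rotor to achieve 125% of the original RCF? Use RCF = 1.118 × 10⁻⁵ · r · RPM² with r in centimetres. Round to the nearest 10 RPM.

24780 RPM

Original rotor: r = 220 mm = 22.0 cm
RCF_original = 1.118 × 10⁻⁵ × 22 × (17300)² = 1.118 × 10⁻⁵ × 22 × 299,290,000 ≈ 73,613.4 × g
Target RCF = 1.25 × 73,613.4 ≈ 92,016.8 × g
Your rotor: r = 134 mm = 13.4 cm
92,016.8 = 1.118 × 10⁻⁵ × 13.4 × N²
N² = 92,016.8 / (14.9812 × 10⁻⁵) = 614,215,150
N ≈ √614,215,150 ≈ 24,783.4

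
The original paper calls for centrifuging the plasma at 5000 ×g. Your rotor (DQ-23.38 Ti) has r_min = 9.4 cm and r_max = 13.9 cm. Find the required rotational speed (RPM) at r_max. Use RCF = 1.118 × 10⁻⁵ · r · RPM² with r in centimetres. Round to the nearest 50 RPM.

≈ 5650 RPM

Use r_max = 13.9 cm.
RCF = 1.118 × 10⁻⁵ × r × N²
5,000 = 1.118 × 10⁻⁵ × 13.9 × N²
N² = 5,000 / (15.5402 × 10⁻⁵) = 32,174,618
N ≈ √32,174,618 ≈ 5,672.3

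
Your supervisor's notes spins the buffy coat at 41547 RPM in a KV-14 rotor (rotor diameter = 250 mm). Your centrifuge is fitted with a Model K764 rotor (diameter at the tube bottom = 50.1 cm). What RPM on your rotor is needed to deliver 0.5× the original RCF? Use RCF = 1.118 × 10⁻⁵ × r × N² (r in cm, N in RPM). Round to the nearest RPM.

≈ 20753 RPM

Original rotor: r = 250 mm / 2 = 125 mm = 12.5 cm
RCF = 1.118 × 10⁻⁵ × r × N²
RCF_original = 1.118 × 10⁻⁵ × 12.5 × (41547)² = 1.118 × 10⁻⁵ × 12.5 × 1,726,153,209 ≈ 241,229.9 × g
Target RCF = 0.5 × 241,229.9 ≈ 120,614.9 × g
Your rotor: r = 50.1 / 2 = 25.05 cm
120,614.9 = 1.118 × 10⁻⁵ × 25.05 × N²
N² = 120,614.9 / (28.0059 × 10⁻⁵) = 430,676,750
N ≈ √430,676,750 ≈ 20,752.8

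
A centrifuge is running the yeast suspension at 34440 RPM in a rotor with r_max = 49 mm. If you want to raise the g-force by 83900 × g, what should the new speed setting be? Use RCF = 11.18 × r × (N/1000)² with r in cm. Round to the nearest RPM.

≈ 52131 RPM

r = 49 mm = 4.9 cm
Current RCF = 11.18 × 4.9 × (34.44)² = 11.18 × 4.9 × 1,186.1136 ≈ 64,977.7 × g
Target RCF = 64,977.7 + 83,900 = 148,877.7 × g
(N/1000)² = 148,877.7 / 54.782 = 2717.639
N = 1000 × √2717.639 ≈ 52,131.0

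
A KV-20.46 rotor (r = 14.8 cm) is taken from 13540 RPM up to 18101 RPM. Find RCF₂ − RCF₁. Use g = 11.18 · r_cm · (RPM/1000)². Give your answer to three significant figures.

RCF₁ = 11.18 × 14.8 × (13.54)² = 11.18 × 14.8 × 183.3316 ≈ 30,334.8 × g
RCF₂ = 11.18 × 14.8 × (18.101)² = 11.18 × 14.8 × 327.646201 ≈ 54,213.7 × g
Increase = 54,213.7 − 30,334.8 = 23,878.9

≈ 23900 ×g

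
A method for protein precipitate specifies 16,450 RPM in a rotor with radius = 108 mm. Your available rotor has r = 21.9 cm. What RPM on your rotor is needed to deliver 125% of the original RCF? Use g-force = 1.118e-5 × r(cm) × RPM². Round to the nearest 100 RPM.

Original rotor: r = 108 mm = 10.8 cm
RCF = 1.118 × 10⁻⁵ × r × N²
RCF_original = 1.118 × 10⁻⁵ × 10.8 × (16450)² = 1.118 × 10⁻⁵ × 10.8 × 270,602,500 ≈ 32,673.6 × g
Target RCF = 1.25 × 32,673.6 ≈ 40,842 × g
40,842 = 1.118 × 10⁻⁵ × 21.9 × N²
N² = 40,842 / (24.4842 × 10⁻⁵) = 166,809,616
N ≈ √166,809,616 ≈ 12,915.5

12900 RPM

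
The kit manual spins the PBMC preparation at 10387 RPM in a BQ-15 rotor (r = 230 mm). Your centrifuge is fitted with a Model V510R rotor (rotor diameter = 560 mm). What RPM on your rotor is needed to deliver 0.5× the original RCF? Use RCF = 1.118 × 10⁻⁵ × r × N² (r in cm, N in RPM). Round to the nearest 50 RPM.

≈ 6650 RPM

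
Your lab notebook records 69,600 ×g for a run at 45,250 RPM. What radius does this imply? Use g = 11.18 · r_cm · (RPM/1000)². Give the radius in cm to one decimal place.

r ≈ 3.0 cm

69600 = 11.18 × r × (45.25)²
r = 69600 / (11.18 × 2047.5625) = 69600 / 22891.75 ≈ 3.040 cm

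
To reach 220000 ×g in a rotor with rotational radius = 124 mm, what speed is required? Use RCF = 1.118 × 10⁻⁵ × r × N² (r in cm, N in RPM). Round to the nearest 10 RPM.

r = 124 mm = 12.4 cm
220,000 = 1.118 × 10⁻⁵ × 12.4 × N²
N² = 220,000 / (13.8632 × 10⁻⁵) = 1,586,935,195
N ≈ √1,586,935,195 ≈ 39,836.4

≈ 39840 RPM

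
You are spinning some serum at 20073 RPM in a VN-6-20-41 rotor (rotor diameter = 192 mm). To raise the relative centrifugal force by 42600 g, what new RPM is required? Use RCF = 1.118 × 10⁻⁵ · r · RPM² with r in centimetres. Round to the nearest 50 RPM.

N₂ ≈ 28300 RPM

r = 192 mm / 2 = 96 mm = 9.6 cm
Current RCF = 1.118 × 10⁻⁵ × 9.6 × (20073)² = 1.118 × 10⁻⁵ × 9.6 × 402,925,329 ≈ 43,245.2 × g
Target RCF = 43,245.2 + 42,600 = 85,845.2 × g
N² = 85,845.2 / (10.7328 × 10⁻⁵) = 799,839,744
N ≈ √799,839,744 ≈ 28,281.4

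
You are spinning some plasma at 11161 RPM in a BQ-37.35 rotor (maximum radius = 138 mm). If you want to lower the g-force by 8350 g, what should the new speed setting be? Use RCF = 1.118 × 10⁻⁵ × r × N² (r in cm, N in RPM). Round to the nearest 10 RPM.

≈ 8390 RPM

r = 138 mm = 13.8 cm
Current RCF = 1.118 × 10⁻⁵ × 13.8 × (11161)² = 1.118 × 10⁻⁵ × 13.8 × 124,567,921 ≈ 19,218.8 × g
Target RCF = 19,218.8 − 8,350 = 10,868.8 × g
N² = 10,868.8 / (15.4284 × 10⁻⁵) = 70,446,709
N ≈ √70,446,709 ≈ 8,393.3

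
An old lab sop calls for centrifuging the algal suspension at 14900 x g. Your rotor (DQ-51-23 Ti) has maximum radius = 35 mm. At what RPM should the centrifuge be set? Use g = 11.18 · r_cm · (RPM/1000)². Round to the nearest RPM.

r = 35 mm = 3.5 cm
RCF = 11.18 × r × (N/1000)²
14,900 = 11.18 × 3.5 × (N/1000)²
(N/1000)² = 14,900 / 39.13 = 380.782
N = 1000 × √380.782 ≈ 19,513.6

N ≈ 19514 RPM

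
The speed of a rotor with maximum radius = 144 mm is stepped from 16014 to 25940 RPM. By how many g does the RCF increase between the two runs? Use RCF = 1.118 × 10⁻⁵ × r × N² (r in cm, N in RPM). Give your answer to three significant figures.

r = 144 mm = 14.4 cm
RCF₁ = 1.118 × 10⁻⁵ × 14.4 × (16014)² = 1.118 × 10⁻⁵ × 14.4 × 256,448,196 ≈ 41,286.1 × g
RCF₂ = 1.118 × 10⁻⁵ × 14.4 × (25940)² = 1.118 × 10⁻⁵ × 14.4 × 672,883,600 ≈ 108,328.9 × g
Increase = 108,328.9 − 41,286.1 = 67,042.8

67000 g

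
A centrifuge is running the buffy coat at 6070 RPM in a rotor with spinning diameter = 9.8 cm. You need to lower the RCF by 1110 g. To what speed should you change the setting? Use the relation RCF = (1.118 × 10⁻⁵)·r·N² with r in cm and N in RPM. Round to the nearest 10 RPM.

≈ 4070 RPM

r = 9.8 / 2 = 4.9 cm
Current RCF = 1.118 × 10⁻⁵ × 4.9 × (6070)² = 1.118 × 10⁻⁵ × 4.9 × 36,844,900 ≈ 2,018.4 × g
Target RCF = 2,018.4 − 1,110 = 908.4 × g
N² = 908.4 / (5.4782 × 10⁻⁵) = 16,582,089
N ≈ √16,582,089 ≈ 4,072.1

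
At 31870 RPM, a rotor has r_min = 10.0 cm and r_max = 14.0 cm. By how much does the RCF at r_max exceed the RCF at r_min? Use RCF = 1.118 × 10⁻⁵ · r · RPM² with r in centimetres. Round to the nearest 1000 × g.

RCF_max = 1.118 × 10⁻⁵ × 14 × (31870)² = 1.118 × 10⁻⁵ × 14 × 1,015,696,900 ≈ 158,976.9 × g
RCF_min = 1.118 × 10⁻⁵ × 10 × (31870)² = 1.118 × 10⁻⁵ × 10 × 1,015,696,900 ≈ 113,554.9 × g
ΔRCF = 158,976.9 − 113,554.9 = 45,422

ΔRCF ≈ 45000 ×g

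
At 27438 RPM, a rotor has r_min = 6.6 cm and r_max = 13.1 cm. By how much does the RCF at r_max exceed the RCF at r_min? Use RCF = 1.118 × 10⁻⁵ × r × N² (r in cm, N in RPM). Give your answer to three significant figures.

≈ 54700 × g

ΔRCF = 1.118 × 10⁻⁵ × (r_max − r_min) × N² = 1.118 × 10⁻⁵ × 6.5 × 752,843,844 ≈ 54,709.2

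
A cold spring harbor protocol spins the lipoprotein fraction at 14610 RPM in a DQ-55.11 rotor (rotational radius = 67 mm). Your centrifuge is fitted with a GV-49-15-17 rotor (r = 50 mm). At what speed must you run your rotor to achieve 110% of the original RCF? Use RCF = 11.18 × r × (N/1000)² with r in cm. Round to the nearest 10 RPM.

Original rotor: r = 67 mm = 6.7 cm
RCF_original = 11.18 × 6.7 × (14.61)² = 11.18 × 6.7 × 213.4521 ≈ 15,988.8 × g
Target RCF = 1.1 × 15,988.8 ≈ 17,587.7 × g
Your rotor: r = 50 mm = 5.0 cm
17,587.7 = 11.18 × 5 × (N/1000)²
(N/1000)² = 17,587.7 / 55.9 = 314.6279
N = 1000 × √314.6279 ≈ 17,737.8

≈ 17740 RPM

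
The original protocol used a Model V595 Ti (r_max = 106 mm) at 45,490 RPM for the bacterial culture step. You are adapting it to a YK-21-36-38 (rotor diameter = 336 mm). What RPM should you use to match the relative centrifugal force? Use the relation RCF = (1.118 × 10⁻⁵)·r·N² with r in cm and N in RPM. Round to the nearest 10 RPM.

Original rotor: r = 106 mm = 10.6 cm
RCF_original = 1.118 × 10⁻⁵ × 10.6 × (45490)² = 1.118 × 10⁻⁵ × 10.6 × 2,069,340,100 ≈ 245,233.4 × g
Your rotor: r = 336 mm / 2 = 168 mm = 16.8 cm
245,233.4 = 1.118 × 10⁻⁵ × 16.8 × N²
N² = 245,233.4 / (18.7824 × 10⁻⁵) = 1,305,655,294
N ≈ √1,305,655,294 ≈ 36,133.9

≈ 36130 RPM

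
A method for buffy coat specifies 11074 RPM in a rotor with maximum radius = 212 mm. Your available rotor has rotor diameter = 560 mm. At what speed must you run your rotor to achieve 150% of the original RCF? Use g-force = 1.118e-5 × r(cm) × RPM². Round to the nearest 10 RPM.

11800 RPM

Original rotor: r = 212 mm = 21.2 cm
RCF_original = 1.118 × 10⁻⁵ × 21.2 × (11074)² = 1.118 × 10⁻⁵ × 21.2 × 122,633,476 ≈ 29,066.1 × g
Target RCF = 1.5 × 29,066.1 ≈ 43,599.1 × g
Your rotor: r = 560 mm / 2 = 280 mm = 28 cm
43,599.1 = 1.118 × 10⁻⁵ × 28 × N²
N² = 43,599.1 / (31.304 × 10⁻⁵) = 139,276,450
N ≈ √139,276,450 ≈ 11,801.5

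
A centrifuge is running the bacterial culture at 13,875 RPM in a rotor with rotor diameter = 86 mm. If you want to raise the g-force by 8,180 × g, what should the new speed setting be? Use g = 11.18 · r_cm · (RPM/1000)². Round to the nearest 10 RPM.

r = 86 mm / 2 = 43 mm = 4.3 cm
Current RCF = 11.18 × 4.3 × (13.875)² = 11.18 × 4.3 × 192.515625 ≈ 9,255 × g
Target RCF = 9,255 + 8,180 = 17,435 × g
(N/1000)² = 17,435 / 48.074 = 362.6701
N = 1000 × √362.6701 ≈ 19,043.9

≈ 19040 RPM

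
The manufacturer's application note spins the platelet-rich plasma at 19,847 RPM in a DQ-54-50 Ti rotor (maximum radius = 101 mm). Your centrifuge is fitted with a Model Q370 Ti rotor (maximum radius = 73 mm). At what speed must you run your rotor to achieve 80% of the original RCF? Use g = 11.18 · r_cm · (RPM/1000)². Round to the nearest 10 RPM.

20880 RPM

Original rotor: r = 101 mm = 10.1 cm
RCF_original = 11.18 × 10.1 × (19.847)² = 11.18 × 10.1 × 393.903409 ≈ 44,478.8 × g
Target RCF = 0.8 × 44,478.8 ≈ 35,583 × g
Your rotor: r = 73 mm = 7.3 cm
35,583 = 11.18 × 7.3 × (N/1000)²
(N/1000)² = 35,583 / 81.614 = 435.9914
N = 1000 × √435.9914 ≈ 20,880.4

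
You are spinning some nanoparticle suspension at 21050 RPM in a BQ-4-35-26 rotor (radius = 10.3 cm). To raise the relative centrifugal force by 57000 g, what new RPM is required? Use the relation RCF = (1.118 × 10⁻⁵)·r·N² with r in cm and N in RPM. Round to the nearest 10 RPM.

N₂ ≈ 30630 RPM

Current RCF = 1.118 × 10⁻⁵ × 10.3 × (21050)² = 1.118 × 10⁻⁵ × 10.3 × 443,102,500 ≈ 51,025 × g
Target RCF = 51,025 + 57,000 = 108,025 × g
N² = 108,025 / (11.5154 × 10⁻⁵) = 938,091,599
N ≈ √938,091,599 ≈ 30,628.3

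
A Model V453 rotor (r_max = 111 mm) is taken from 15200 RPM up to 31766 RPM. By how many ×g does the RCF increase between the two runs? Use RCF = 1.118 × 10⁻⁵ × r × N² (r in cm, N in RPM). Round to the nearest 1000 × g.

97000 ×g

r = 111 mm = 11.1 cm
RCF₁ = 1.118 × 10⁻⁵ × 11.1 × (15200)² = 1.118 × 10⁻⁵ × 11.1 × 231,040,000 ≈ 28,671.6 × g
RCF₂ = 1.118 × 10⁻⁵ × 11.1 × (31766)² = 1.118 × 10⁻⁵ × 11.1 × 1,009,078,756 ≈ 125,224.7 × g
Increase = 125,224.7 − 28,671.6 = 96,553.1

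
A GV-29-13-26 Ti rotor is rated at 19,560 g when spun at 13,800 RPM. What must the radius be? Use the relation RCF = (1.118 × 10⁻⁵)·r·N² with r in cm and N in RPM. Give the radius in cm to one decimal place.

9.2 cm

RCF = 1.118 × 10⁻⁵ × r × N²
19560 = 1.118 × 10⁻⁵ × r × (13800)²
r = 19560 / (1.118 × 10⁻⁵ × 190,440,000) = 19560 / 2129.119 ≈ 9.187 cm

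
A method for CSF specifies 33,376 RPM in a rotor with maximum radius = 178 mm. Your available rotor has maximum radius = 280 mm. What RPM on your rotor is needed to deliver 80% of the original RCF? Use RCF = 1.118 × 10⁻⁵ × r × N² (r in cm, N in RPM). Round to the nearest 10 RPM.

Original rotor: r = 178 mm = 17.8 cm
RCF_original = 1.118 × 10⁻⁵ × 17.8 × (33376)² = 1.118 × 10⁻⁵ × 17.8 × 1,113,957,376 ≈ 221,682 × g
Target RCF = 0.8 × 221,682 ≈ 177,345.6 × g
Your rotor: r = 280 mm = 28.0 cm
177,345.6 = 1.118 × 10⁻⁵ × 28 × N²
N² = 177,345.6 / (31.304 × 10⁻⁵) = 566,526,961
N ≈ √566,526,961 ≈ 23,801.8

≈ 23800 RPM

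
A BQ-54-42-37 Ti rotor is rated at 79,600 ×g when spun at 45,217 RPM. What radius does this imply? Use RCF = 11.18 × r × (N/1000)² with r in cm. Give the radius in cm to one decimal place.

r ≈ 3.5 cm

RCF = 11.18 × r × (N/1000)²
79600 = 11.18 × r × (45.217)²
r = 79600 / (11.18 × 2044.577089) = 79600 / 22858.37 ≈ 3.482 cm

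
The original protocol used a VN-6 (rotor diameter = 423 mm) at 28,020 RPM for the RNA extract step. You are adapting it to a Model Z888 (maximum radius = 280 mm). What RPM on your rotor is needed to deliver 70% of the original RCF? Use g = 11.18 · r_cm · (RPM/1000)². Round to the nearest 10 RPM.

≈ 20370 RPM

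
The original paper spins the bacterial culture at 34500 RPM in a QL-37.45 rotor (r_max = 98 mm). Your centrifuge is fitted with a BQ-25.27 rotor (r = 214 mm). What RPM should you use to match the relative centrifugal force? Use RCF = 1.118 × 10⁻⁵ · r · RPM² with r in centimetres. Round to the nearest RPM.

≈ 23347 RPM

Original rotor: r = 98 mm = 9.8 cm
RCF_original = 1.118 × 10⁻⁵ × 9.8 × (34500)² = 1.118 × 10⁻⁵ × 9.8 × 1,190,250,000 ≈ 130,408.6 × g
Your rotor: r = 214 mm = 21.4 cm
130,408.6 = 1.118 × 10⁻⁵ × 21.4 × N²
N² = 130,408.6 / (23.9252 × 10⁻⁵) = 545,067,962
N ≈ √545,067,962 ≈ 23,346.7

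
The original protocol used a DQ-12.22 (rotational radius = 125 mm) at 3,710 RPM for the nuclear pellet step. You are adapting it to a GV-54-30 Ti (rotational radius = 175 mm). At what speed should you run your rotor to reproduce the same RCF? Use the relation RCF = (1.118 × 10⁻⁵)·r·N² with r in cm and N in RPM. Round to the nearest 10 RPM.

3140 RPM

Original rotor: r = 125 mm = 12.5 cm
RCF_original = 1.118 × 10⁻⁵ × 12.5 × (3710)² = 1.118 × 10⁻⁵ × 12.5 × 13,764,100 ≈ 1,923.5 × g
Your rotor: r = 175 mm = 17.5 cm
1,923.5 = 1.118 × 10⁻⁵ × 17.5 × N²
N² = 1,923.5 / (19.565 × 10⁻⁵) = 9,831,331
N ≈ √9,831,331 ≈ 3,135.5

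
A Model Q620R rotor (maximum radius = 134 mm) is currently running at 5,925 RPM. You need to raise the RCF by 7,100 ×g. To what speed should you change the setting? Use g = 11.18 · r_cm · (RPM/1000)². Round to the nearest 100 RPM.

r = 134 mm = 13.4 cm
Current RCF = 11.18 × 13.4 × (5.925)² = 11.18 × 13.4 × 35.105625 ≈ 5,259.2 × g
Target RCF = 5,259.2 + 7,100 = 12,359.2 × g
(N/1000)² = 12,359.2 / 149.812 = 82.49806
N = 1000 × √82.49806 ≈ 9,082.8

≈ 9100 RPM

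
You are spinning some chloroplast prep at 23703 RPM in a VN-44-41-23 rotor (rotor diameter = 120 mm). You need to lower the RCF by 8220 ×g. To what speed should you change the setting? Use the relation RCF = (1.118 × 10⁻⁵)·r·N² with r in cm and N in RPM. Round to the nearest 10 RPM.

≈ 20960 RPM

r = 120 mm / 2 = 60 mm = 6 cm
Current RCF = 1.118 × 10⁻⁵ × 6 × (23703)² = 1.118 × 10⁻⁵ × 6 × 561,832,209 ≈ 37,687.7 × g
Target RCF = 37,687.7 − 8,220 = 29,467.7 × g
N² = 29,467.7 / (6.708 × 10⁻⁵) = 439,291,890
N ≈ √439,291,890 ≈ 20,959.3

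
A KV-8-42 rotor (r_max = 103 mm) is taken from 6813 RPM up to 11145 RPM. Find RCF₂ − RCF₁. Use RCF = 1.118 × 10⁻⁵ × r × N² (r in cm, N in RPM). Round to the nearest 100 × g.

≈ 9000 ×g

r = 103 mm = 10.3 cm
RCF₁ = 1.118 × 10⁻⁵ × 10.3 × (6813)² = 1.118 × 10⁻⁵ × 10.3 × 46,416,969 ≈ 5,345.1 × g
RCF₂ = 1.118 × 10⁻⁵ × 10.3 × (11145)² = 1.118 × 10⁻⁵ × 10.3 × 124,211,025 ≈ 14,303.4 × g
Increase = 14,303.4 − 5,345.1 = 8,958.3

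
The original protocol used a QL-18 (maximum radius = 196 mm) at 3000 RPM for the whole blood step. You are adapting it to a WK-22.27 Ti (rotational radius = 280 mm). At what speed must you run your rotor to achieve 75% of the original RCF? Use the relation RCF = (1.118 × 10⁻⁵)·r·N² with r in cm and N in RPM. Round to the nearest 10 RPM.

≈ 2170 RPM

Original rotor: r = 196 mm = 19.6 cm
RCF_original = 1.118 × 10⁻⁵ × 19.6 × (3000)² = 1.118 × 10⁻⁵ × 19.6 × 9,000,000 ≈ 1,972.2 × g
Target RCF = 0.75 × 1,972.2 ≈ 1,479.2 × g
Your rotor: r = 280 mm = 28.0 cm
1,479.2 = 1.118 × 10⁻⁵ × 28 × N²
N² = 1,479.2 / (31.304 × 10⁻⁵) = 4,725,275
N ≈ √4,725,275 ≈ 2,173.8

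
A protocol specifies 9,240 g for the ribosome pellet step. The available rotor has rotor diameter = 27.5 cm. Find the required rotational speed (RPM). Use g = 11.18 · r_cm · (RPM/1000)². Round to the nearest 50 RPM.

r = 27.5 / 2 = 13.75 cm
9,240 = 11.18 × 13.75 × (N/1000)²
(N/1000)² = 9,240 / 153.725 = 60.10733
N = 1000 × √60.10733 ≈ 7,752.9

N ≈ 7750 RPM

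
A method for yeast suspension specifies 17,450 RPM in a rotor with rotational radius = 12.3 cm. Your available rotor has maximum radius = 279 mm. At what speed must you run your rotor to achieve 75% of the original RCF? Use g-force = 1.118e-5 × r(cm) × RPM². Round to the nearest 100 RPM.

RCF_original = 1.118 × 10⁻⁵ × 12.3 × (17450)² = 1.118 × 10⁻⁵ × 12.3 × 304,502,500 ≈ 41,873.4 × g
Target RCF = 0.75 × 41,873.4 ≈ 31,405.1 × g
Your rotor: r = 279 mm = 27.9 cm
31,405.1 = 1.118 × 10⁻⁵ × 27.9 × N²
N² = 31,405.1 / (31.1922 × 10⁻⁵) = 100,682,542
N ≈ √100,682,542 ≈ 10,034.1

≈ 10000 RPM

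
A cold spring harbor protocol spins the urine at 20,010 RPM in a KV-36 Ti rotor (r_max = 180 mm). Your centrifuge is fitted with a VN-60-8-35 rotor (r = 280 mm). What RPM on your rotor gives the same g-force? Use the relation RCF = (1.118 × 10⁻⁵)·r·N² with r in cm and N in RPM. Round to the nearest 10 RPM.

≈ 16040 RPM

Original rotor: r = 180 mm = 18.0 cm
RCF = 1.118 × 10⁻⁵ × r × N²
RCF_original = 1.118 × 10⁻⁵ × 18 × (20010)² = 1.118 × 10⁻⁵ × 18 × 400,400,100 ≈ 80,576.5 × g
Your rotor: r = 280 mm = 28.0 cm
80,576.5 = 1.118 × 10⁻⁵ × 28 × N²
N² = 80,576.5 / (31.304 × 10⁻⁵) = 257,400,013
N ≈ √257,400,013 ≈ 16,043.7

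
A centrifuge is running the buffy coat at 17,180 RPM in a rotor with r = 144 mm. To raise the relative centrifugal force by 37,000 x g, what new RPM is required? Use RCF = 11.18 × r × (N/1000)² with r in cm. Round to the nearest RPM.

r = 144 mm = 14.4 cm
Current RCF = 11.18 × 14.4 × (17.18)² = 11.18 × 14.4 × 295.1524 ≈ 47,517.2 × g
Target RCF = 47,517.2 + 37,000 = 84,517.2 × g
(N/1000)² = 84,517.2 / 160.992 = 524.9776
N = 1000 × √524.9776 ≈ 22,912.4

N₂ ≈ 22912 RPM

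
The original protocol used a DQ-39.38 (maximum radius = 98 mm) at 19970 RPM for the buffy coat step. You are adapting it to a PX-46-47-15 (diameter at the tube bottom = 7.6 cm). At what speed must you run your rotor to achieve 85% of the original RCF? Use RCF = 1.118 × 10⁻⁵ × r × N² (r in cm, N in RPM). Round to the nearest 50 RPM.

29550 RPM

Original rotor: r = 98 mm = 9.8 cm
RCF_original = 1.118 × 10⁻⁵ × 9.8 × (19970)² = 1.118 × 10⁻⁵ × 9.8 × 398,800,900 ≈ 43,694.2 × g
Target RCF = 0.85 × 43,694.2 ≈ 37,140.1 × g
Your rotor: r = 7.6 / 2 = 3.8 cm
37,140.1 = 1.118 × 10⁻⁵ × 3.8 × N²
N² = 37,140.1 / (4.2484 × 10⁻⁵) = 874,213,822
N ≈ √874,213,822 ≈ 29,567.1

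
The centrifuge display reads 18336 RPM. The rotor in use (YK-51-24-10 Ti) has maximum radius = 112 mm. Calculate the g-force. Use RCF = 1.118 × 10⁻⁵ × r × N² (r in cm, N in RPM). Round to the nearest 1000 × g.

≈ 42000 g

r = 112 mm = 11.2 cm
RCF = 1.118 × 10⁻⁵ × 11.2 × (18336)² = 1.118 × 10⁻⁵ × 11.2 × 336,208,896 ≈ 42,098.7 × g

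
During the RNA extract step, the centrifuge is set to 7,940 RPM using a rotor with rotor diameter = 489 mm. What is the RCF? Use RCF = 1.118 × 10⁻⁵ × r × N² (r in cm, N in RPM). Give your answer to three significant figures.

r = 489 mm / 2 = 244.5 mm = 24.45 cm
RCF = 1.118 × 10⁻⁵ × 24.45 × (7940)² = 1.118 × 10⁻⁵ × 24.45 × 63,043,600 ≈ 17,233 × g

≈ 17200 g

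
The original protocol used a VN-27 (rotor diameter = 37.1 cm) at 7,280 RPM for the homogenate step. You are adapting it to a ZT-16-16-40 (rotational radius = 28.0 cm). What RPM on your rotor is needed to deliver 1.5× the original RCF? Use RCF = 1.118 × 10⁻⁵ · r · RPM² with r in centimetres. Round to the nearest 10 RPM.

≈ 7260 RPM

Original rotor: r = 37.1 / 2 = 18.55 cm
RCF_original = 1.118 × 10⁻⁵ × 18.55 × (7280)² = 1.118 × 10⁻⁵ × 18.55 × 52,998,400 ≈ 10,991.3 × g
Target RCF = 1.5 × 10,991.3 ≈ 16,486.9 × g
16,486.9 = 1.118 × 10⁻⁵ × 28 × N²
N² = 16,486.9 / (31.304 × 10⁻⁵) = 52,667,071
N ≈ √52,667,071 ≈ 7,257.2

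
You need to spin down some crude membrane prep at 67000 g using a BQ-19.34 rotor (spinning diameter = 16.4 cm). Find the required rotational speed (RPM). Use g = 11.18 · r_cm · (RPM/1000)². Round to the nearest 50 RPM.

r = 16.4 / 2 = 8.2 cm
67,000 = 11.18 × 8.2 × (N/1000)²
(N/1000)² = 67,000 / 91.676 = 730.8347
N = 1000 × √730.8347 ≈ 27,034.0

≈ 27050 RPM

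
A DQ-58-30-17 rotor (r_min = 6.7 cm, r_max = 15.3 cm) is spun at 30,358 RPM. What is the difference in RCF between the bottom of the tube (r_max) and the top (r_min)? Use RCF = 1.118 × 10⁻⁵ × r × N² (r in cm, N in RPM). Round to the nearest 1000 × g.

ΔRCF = 1.118 × 10⁻⁵ × (r_max − r_min) × N² = 1.118 × 10⁻⁵ × 8.6 × 921,608,164 ≈ 88,610.8

ΔRCF ≈ 89000 ×g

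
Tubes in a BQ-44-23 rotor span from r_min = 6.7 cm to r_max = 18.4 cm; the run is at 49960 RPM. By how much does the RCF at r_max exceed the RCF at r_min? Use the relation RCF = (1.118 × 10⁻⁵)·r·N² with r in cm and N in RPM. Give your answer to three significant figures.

326000 x g

RCF_max = 1.118 × 10⁻⁵ × 18.4 × (49960)² = 1.118 × 10⁻⁵ × 18.4 × 2,496,001,600 ≈ 513,457.5 × g
RCF_min = 1.118 × 10⁻⁵ × 6.7 × (49960)² = 1.118 × 10⁻⁵ × 6.7 × 2,496,001,600 ≈ 186,965.5 × g
ΔRCF = 513,457.5 − 186,965.5 = 326,492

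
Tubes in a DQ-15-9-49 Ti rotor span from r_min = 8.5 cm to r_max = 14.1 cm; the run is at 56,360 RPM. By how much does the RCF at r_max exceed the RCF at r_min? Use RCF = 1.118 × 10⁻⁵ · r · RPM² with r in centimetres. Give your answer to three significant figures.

≈ 199000 g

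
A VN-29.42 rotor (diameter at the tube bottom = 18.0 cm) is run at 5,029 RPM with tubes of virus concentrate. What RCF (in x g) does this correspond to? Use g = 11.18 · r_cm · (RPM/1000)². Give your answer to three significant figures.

r = 18.0 / 2 = 9 cm
RCF = 11.18 × r × (N/1000)²
RCF = 11.18 × 9 × (5.029)² = 11.18 × 9 × 25.290841 ≈ 2,544.8 × g

≈ 2540 x g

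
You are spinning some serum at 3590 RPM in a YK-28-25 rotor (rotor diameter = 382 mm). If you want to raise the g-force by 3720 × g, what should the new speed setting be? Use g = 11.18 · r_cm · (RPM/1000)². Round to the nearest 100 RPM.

5500 RPM

r = 382 mm / 2 = 191 mm = 19.1 cm
Current RCF = 11.18 × 19.1 × (3.59)² = 11.18 × 19.1 × 12.8881 ≈ 2,752.1 × g
Target RCF = 2,752.1 + 3,720 = 6,472.1 × g
(N/1000)² = 6,472.1 / 213.538 = 30.30889
N = 1000 × √30.30889 ≈ 5,505.4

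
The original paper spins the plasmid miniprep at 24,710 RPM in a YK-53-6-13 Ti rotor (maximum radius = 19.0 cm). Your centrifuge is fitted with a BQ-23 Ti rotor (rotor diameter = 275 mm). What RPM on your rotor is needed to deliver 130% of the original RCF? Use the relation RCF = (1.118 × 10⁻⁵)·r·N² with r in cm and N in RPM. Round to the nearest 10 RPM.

RCF_original = 1.118 × 10⁻⁵ × 19 × (24710)² = 1.118 × 10⁻⁵ × 19 × 610,584,100 ≈ 129,700.3 × g
Target RCF = 1.3 × 129,700.3 ≈ 168,610.4 × g
Your rotor: r = 275 mm / 2 = 137.5 mm = 13.75 cm
168,610.4 = 1.118 × 10⁻⁵ × 13.75 × N²
N² = 168,610.4 / (15.3725 × 10⁻⁵) = 1,096,831,355
N ≈ √1,096,831,355 ≈ 33,118.4

≈ 33120 RPM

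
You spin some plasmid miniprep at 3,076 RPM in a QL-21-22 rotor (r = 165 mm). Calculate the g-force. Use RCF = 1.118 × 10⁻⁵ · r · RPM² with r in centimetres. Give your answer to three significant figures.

RCF ≈ 1750 x g

r = 165 mm = 16.5 cm
RCF = 1.118 × 10⁻⁵ × 16.5 × (3076)² = 1.118 × 10⁻⁵ × 16.5 × 9,461,776 ≈ 1,745.4 × g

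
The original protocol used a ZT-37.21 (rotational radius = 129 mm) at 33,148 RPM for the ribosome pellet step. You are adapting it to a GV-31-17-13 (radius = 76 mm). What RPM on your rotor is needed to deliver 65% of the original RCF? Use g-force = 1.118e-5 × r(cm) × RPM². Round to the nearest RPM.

≈ 34818 RPM

Original rotor: r = 129 mm = 12.9 cm
RCF_original = 1.118 × 10⁻⁵ × 12.9 × (33148)² = 1.118 × 10⁻⁵ × 12.9 × 1,098,789,904 ≈ 158,469.7 × g
Target RCF = 0.65 × 158,469.7 ≈ 103,005.3 × g
Your rotor: r = 76 mm = 7.6 cm
103,005.3 = 1.118 × 10⁻⁵ × 7.6 × N²
N² = 103,005.3 / (8.4968 × 10⁻⁵) = 1,212,283,448
N ≈ √1,212,283,448 ≈ 34,817.9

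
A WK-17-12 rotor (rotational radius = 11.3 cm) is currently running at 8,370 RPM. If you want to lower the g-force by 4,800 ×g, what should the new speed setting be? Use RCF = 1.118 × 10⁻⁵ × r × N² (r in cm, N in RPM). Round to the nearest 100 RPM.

Current RCF = 1.118 × 10⁻⁵ × 11.3 × (8370)² = 1.118 × 10⁻⁵ × 11.3 × 70,056,900 ≈ 8,850.6 × g
Target RCF = 8,850.6 − 4,800 = 4,050.6 × g
N² = 4,050.6 / (12.6334 × 10⁻⁵) = 32,062,628
N ≈ √32,062,628 ≈ 5,662.4

N₂ ≈ 5700 RPM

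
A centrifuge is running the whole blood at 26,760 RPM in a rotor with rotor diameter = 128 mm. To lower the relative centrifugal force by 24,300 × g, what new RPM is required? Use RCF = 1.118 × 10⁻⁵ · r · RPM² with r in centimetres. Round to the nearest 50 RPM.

N₂ ≈ 19400 RPM

r = 128 mm / 2 = 64 mm = 6.4 cm
Current RCF = 1.118 × 10⁻⁵ × 6.4 × (26760)² = 1.118 × 10⁻⁵ × 6.4 × 716,097,600 ≈ 51,238.2 × g
Target RCF = 51,238.2 − 24,300 = 26,938.2 × g
N² = 26,938.2 / (7.1552 × 10⁻⁵) = 376,484,235
N ≈ √376,484,235 ≈ 19,403.2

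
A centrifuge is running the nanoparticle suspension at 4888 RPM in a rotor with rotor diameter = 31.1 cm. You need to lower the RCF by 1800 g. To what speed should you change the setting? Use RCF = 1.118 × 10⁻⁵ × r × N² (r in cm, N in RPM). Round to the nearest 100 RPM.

r = 31.1 / 2 = 15.55 cm
Current RCF = 1.118 × 10⁻⁵ × 15.55 × (4888)² = 1.118 × 10⁻⁵ × 15.55 × 23,892,544 ≈ 4,153.7 × g
Target RCF = 4,153.7 − 1,800 = 2,353.7 × g
N² = 2,353.7 / (17.3849 × 10⁻⁵) = 13,538,761
N ≈ √13,538,761 ≈ 3,679.5

3700 RPM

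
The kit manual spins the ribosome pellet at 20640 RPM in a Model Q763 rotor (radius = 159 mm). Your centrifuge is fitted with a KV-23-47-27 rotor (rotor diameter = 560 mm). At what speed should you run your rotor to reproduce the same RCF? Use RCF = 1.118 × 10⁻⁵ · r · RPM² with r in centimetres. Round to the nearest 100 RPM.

15600 RPM

Original rotor: r = 159 mm = 15.9 cm
RCF = 1.118 × 10⁻⁵ × r × N²
RCF_original = 1.118 × 10⁻⁵ × 15.9 × (20640)² = 1.118 × 10⁻⁵ × 15.9 × 426,009,600 ≈ 75,728.3 × g
Your rotor: r = 560 mm / 2 = 280 mm = 28 cm
75,728.3 = 1.118 × 10⁻⁵ × 28 × N²
N² = 75,728.3 / (31.304 × 10⁻⁵) = 241,912,535
N ≈ √241,912,535 ≈ 15,553.5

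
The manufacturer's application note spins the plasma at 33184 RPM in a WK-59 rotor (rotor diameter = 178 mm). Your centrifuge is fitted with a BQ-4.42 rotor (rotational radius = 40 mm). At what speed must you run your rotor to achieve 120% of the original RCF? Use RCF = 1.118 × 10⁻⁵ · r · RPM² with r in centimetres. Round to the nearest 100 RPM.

Original rotor: r = 178 mm / 2 = 89 mm = 8.9 cm
RCF_original = 1.118 × 10⁻⁵ × 8.9 × (33184)² = 1.118 × 10⁻⁵ × 8.9 × 1,101,177,856 ≈ 109,569.4 × g
Target RCF = 1.2 × 109,569.4 ≈ 131,483.3 × g
Your rotor: r = 40 mm = 4.0 cm
131,483.3 = 1.118 × 10⁻⁵ × 4 × N²
N² = 131,483.3 / (4.472 × 10⁻⁵) = 2,940,145,349
N ≈ √2,940,145,349 ≈ 54,223.1

≈ 54200 RPM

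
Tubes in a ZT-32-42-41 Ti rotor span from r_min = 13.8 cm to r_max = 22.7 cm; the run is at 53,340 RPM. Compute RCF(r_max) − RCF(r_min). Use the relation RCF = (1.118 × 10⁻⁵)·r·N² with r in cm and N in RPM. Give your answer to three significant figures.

RCF_max = 1.118 × 10⁻⁵ × 22.7 × (53340)² = 1.118 × 10⁻⁵ × 22.7 × 2,845,155,600 ≈ 722,060.7 × g
RCF_min = 1.118 × 10⁻⁵ × 13.8 × (53340)² = 1.118 × 10⁻⁵ × 13.8 × 2,845,155,600 ≈ 438,962 × g
ΔRCF = 722,060.7 − 438,962 = 283,098.7

≈ 283000 × g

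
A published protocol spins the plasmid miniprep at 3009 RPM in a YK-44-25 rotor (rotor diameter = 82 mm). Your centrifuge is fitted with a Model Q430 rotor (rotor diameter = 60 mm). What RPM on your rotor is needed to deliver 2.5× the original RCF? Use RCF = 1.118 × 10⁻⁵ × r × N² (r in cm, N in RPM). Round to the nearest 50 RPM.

Original rotor: r = 82 mm / 2 = 41 mm = 4.1 cm
RCF_original = 1.118 × 10⁻⁵ × 4.1 × (3009)² = 1.118 × 10⁻⁵ × 4.1 × 9,054,081 ≈ 415 × g
Target RCF = 2.5 × 415 ≈ 1,037.5 × g
Your rotor: r = 60 mm / 2 = 30 mm = 3 cm
1,037.5 = 1.118 × 10⁻⁵ × 3 × N²
N² = 1,037.5 / (3.354 × 10⁻⁵) = 30,933,214
N ≈ √30,933,214 ≈ 5,561.8

5550 RPM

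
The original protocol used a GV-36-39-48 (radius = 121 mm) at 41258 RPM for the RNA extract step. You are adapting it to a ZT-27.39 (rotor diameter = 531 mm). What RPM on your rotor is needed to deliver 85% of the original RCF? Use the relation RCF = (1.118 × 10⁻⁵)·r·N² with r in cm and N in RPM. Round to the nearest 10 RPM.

≈ 25680 RPM

Original rotor: r = 121 mm = 12.1 cm
RCF_original = 1.118 × 10⁻⁵ × 12.1 × (41258)² = 1.118 × 10⁻⁵ × 12.1 × 1,702,222,564 ≈ 230,273.3 × g
Target RCF = 0.85 × 230,273.3 ≈ 195,732.3 × g
Your rotor: r = 531 mm / 2 = 265.5 mm = 26.55 cm
195,732.3 = 1.118 × 10⁻⁵ × 26.55 × N²
N² = 195,732.3 / (29.6829 × 10⁻⁵) = 659,410,974
N ≈ √659,410,974 ≈ 25,679.0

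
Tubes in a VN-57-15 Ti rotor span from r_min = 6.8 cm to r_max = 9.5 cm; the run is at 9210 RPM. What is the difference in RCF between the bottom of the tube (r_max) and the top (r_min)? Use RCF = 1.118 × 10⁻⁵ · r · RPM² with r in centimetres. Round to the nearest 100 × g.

2600 x g

ΔRCF = 1.118 × 10⁻⁵ × (r_max − r_min) × N² = 1.118 × 10⁻⁵ × 2.7 × 84,824,100 ≈ 2,560.5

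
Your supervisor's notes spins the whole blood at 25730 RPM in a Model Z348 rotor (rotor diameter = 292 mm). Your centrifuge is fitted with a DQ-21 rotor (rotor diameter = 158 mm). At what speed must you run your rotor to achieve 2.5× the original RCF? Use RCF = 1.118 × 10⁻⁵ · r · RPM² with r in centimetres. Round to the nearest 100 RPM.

≈ 55300 RPM

Original rotor: r = 292 mm / 2 = 146 mm = 14.6 cm
RCF = 1.118 × 10⁻⁵ × r × N²
RCF_original = 1.118 × 10⁻⁵ × 14.6 × (25730)² = 1.118 × 10⁻⁵ × 14.6 × 662,032,900 ≈ 108,062.3 × g
Target RCF = 2.5 × 108,062.3 ≈ 270,155.8 × g
Your rotor: r = 158 mm / 2 = 79 mm = 7.9 cm
270,155.8 = 1.118 × 10⁻⁵ × 7.9 × N²
N² = 270,155.8 / (8.8322 × 10⁻⁵) = 3,058,759,992
N ≈ √3,058,759,992 ≈ 55,306.1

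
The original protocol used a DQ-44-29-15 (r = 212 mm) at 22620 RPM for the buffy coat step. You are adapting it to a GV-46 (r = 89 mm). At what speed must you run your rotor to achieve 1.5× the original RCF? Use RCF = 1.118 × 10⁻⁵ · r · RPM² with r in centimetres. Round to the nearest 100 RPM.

≈ 42800 RPM

Original rotor: r = 212 mm = 21.2 cm
RCF = 1.118 × 10⁻⁵ × r × N²
RCF_original = 1.118 × 10⁻⁵ × 21.2 × (22620)² = 1.118 × 10⁻⁵ × 21.2 × 511,664,400 ≈ 121,272.6 × g
Target RCF = 1.5 × 121,272.6 ≈ 181,908.9 × g
Your rotor: r = 89 mm = 8.9 cm
181,908.9 = 1.118 × 10⁻⁵ × 8.9 × N²
N² = 181,908.9 / (9.9502 × 10⁻⁵) = 1,828,193,403
N ≈ √1,828,193,403 ≈ 42,757.4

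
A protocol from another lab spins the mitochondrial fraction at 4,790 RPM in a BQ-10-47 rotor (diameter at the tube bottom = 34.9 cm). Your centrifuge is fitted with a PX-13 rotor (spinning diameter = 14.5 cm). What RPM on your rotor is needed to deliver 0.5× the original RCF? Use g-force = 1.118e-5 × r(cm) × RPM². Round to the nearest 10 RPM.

5250 RPM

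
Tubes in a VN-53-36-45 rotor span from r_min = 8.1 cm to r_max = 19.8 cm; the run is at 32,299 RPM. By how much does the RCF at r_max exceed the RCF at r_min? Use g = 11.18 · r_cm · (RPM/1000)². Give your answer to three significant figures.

RCF_max = 11.18 × 19.8 × (32.299)² = 11.18 × 19.8 × 1,043.225401 ≈ 230,932.5 × g
RCF_min = 11.18 × 8.1 × (32.299)² = 11.18 × 8.1 × 1,043.225401 ≈ 94,472.4 × g
ΔRCF = 230,932.5 − 94,472.4 = 136,460.1

ΔRCF ≈ 136000 ×g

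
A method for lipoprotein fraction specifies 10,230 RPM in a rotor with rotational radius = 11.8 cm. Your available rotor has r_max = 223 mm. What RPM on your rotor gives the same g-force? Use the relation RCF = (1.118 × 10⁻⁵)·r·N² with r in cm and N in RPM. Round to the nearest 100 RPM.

7400 RPM

RCF_original = 1.118 × 10⁻⁵ × 11.8 × (10230)² = 1.118 × 10⁻⁵ × 11.8 × 104,652,900 ≈ 13,806.2 × g
Your rotor: r = 223 mm = 22.3 cm
13,806.2 = 1.118 × 10⁻⁵ × 22.3 × N²
N² = 13,806.2 / (24.9314 × 10⁻⁵) = 55,376,754
N ≈ √55,376,754 ≈ 7,441.6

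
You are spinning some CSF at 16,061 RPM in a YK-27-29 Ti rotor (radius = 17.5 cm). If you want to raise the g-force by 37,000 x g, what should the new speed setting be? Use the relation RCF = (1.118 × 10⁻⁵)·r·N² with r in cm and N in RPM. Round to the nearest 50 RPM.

Current RCF = 1.118 × 10⁻⁵ × 17.5 × (16061)² = 1.118 × 10⁻⁵ × 17.5 × 257,955,721 ≈ 50,469 × g
Target RCF = 50,469 + 37,000 = 87,469 × g
N² = 87,469 / (19.565 × 10⁻⁵) = 447,068,745
N ≈ √447,068,745 ≈ 21,144.0

N₂ ≈ 21150 RPM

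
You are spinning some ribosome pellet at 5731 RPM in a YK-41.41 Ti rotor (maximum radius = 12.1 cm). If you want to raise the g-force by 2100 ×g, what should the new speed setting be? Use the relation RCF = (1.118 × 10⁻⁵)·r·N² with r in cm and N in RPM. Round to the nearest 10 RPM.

Current RCF = 1.118 × 10⁻⁵ × 12.1 × (5731)² = 1.118 × 10⁻⁵ × 12.1 × 32,844,361 ≈ 4,443.1 × g
Target RCF = 4,443.1 + 2,100 = 6,543.1 × g
N² = 6,543.1 / (13.5278 × 10⁻⁵) = 48,367,806
N ≈ √48,367,806 ≈ 6,954.7

≈ 6950 RPM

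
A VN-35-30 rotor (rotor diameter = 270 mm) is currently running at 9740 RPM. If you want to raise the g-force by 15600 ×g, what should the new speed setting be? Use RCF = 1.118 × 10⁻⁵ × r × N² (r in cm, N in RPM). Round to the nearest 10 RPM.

≈ 14080 RPM

r = 270 mm / 2 = 135 mm = 13.5 cm
Current RCF = 1.118 × 10⁻⁵ × 13.5 × (9740)² = 1.118 × 10⁻⁵ × 13.5 × 94,867,600 ≈ 14,318.4 × g
Target RCF = 14,318.4 + 15,600 = 29,918.4 × g
N² = 29,918.4 / (15.093 × 10⁻⁵) = 198,226,993
N ≈ √198,226,993 ≈ 14,079.3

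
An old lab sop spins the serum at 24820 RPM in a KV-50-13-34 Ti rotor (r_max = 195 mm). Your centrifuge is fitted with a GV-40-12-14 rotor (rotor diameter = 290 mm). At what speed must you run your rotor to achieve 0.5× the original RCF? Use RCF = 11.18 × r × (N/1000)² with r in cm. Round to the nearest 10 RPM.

≈ 20350 RPM

Original rotor: r = 195 mm = 19.5 cm
RCF_original = 11.18 × 19.5 × (24.82)² = 11.18 × 19.5 × 616.0324 ≈ 134,301.2 × g
Target RCF = 0.5 × 134,301.2 ≈ 67,150.6 × g
Your rotor: r = 290 mm / 2 = 145 mm = 14.5 cm
67,150.6 = 11.18 × 14.5 × (N/1000)²
(N/1000)² = 67,150.6 / 162.11 = 414.2286
N = 1000 × √414.2286 ≈ 20,352.6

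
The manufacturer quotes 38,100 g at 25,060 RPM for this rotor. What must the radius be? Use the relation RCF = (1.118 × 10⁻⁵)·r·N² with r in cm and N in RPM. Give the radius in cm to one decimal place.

5.4 cm

RCF = 1.118 × 10⁻⁵ × r × N²
38100 = 1.118 × 10⁻⁵ × r × (25060)²
r = 38100 / (1.118 × 10⁻⁵ × 628,003,600) = 38100 / 7021.08 ≈ 5.427 cm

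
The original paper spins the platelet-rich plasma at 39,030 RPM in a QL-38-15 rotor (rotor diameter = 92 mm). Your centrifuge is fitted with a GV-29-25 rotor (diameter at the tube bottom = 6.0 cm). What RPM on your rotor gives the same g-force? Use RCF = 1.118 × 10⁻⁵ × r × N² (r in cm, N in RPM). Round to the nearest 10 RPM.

Original rotor: r = 92 mm / 2 = 46 mm = 4.6 cm
RCF_original = 1.118 × 10⁻⁵ × 4.6 × (39030)² = 1.118 × 10⁻⁵ × 4.6 × 1,523,340,900 ≈ 78,342.4 × g
Your rotor: r = 6.0 / 2 = 3 cm
78,342.4 = 1.118 × 10⁻⁵ × 3 × N²
N² = 78,342.4 / (3.354 × 10⁻⁵) = 2,335,790,101
N ≈ √2,335,790,101 ≈ 48,330.0

48330 RPM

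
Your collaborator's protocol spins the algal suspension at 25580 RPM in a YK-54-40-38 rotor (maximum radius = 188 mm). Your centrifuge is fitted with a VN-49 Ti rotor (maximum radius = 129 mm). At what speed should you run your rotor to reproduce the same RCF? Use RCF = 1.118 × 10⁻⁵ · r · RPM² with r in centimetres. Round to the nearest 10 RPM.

30880 RPM

Original rotor: r = 188 mm = 18.8 cm
RCF_original = 1.118 × 10⁻⁵ × 18.8 × (25580)² = 1.118 × 10⁻⁵ × 18.8 × 654,336,400 ≈ 137,531 × g
Your rotor: r = 129 mm = 12.9 cm
137,531 = 1.118 × 10⁻⁵ × 12.9 × N²
N² = 137,531 / (14.4222 × 10⁻⁵) = 953,606,246
N ≈ √953,606,246 ≈ 30,880.5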